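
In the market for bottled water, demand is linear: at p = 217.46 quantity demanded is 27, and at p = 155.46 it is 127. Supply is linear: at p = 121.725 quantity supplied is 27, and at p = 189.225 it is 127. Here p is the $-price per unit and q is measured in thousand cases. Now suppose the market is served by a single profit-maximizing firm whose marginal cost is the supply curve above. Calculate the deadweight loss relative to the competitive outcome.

$691.35 thousand

Demand slope = (155.46 − 217.46)/(127 − 27) = −0.62, so p = 234.2 − 0.62q.
Supply slope = (189.225 − 121.725)/(127 − 27) = 0.675, so p = 103.5 + 0.675q.
Competitive equilibrium: 234.2 − 0.62q = 103.5 + 0.675q → q* = 100.9266, p* = 171.6255.
Marginal revenue: MR = 234.2 − 1.24q. Set MR = MC: 234.2 − 1.24q = 103.5 + 0.675q → q_m = 68.2507.
Price p_m = 234.2 − 0.62·68.2507 = 191.8846; MC(q_m) = 103.5 + 0.675·68.2507 = 149.5692.
Competitive q* = 100.9266, so Δq = 32.6759; wedge = 191.8846 − 149.5692 = 42.3154.
DWL = ½ × 32.6759 × 42.3154 = $691.35 thousand.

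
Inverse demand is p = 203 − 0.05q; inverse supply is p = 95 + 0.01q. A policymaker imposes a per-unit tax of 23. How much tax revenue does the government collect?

32583.33

Competitive equilibrium: 203 − 0.05q = 95 + 0.01q → q* = 1800, p* = 113.
With the tax, the buyer price exceeds the seller price by 23: (203 − 0.05q) − (95 + 0.01q) = 23 → q' = 1416.6667.
Tax revenue = 23 × 1416.6667 = 32583.33.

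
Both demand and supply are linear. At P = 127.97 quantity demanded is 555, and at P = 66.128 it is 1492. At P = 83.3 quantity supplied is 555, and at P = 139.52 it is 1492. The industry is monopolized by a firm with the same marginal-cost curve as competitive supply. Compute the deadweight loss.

Demand slope = (66.128 − 127.97)/(1492 − 555) = −0.066, so P = 164.6 − 0.066Q.
Supply slope = (139.52 − 83.3)/(1492 − 555) = 0.06, so P = 50 + 0.06Q.
Competitive equilibrium: 164.6 − 0.066Q = 50 + 0.06Q → Q* = 909.52381, P* = 104.57143.
Marginal revenue: MR = 164.6 − 0.132Q. Set MR = MC: 164.6 − 0.132Q = 50 + 0.06Q → Q_m = 596.875.
Price P_m = 164.6 − 0.066·596.875 = 125.20625; MC(Q_m) = 50 + 0.06·596.875 = 85.8125.
Competitive Q* = 909.52381, so ΔQ = 312.64881; wedge = 125.20625 − 85.8125 = 39.39375.
Welfare loss = ½ × 312.64881 × 39.39375 = 6158.20.

6158.20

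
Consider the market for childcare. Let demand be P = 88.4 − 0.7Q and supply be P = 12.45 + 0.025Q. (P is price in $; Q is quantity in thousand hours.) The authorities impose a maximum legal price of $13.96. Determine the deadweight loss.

Competitive equilibrium: 88.4 − 0.7Q = 12.45 + 0.025Q → Q* = 104.7586, P* = 15.069.
At the ceiling P = 13.96, quantity supplied = (13.96 − 12.45)/0.025 = 60.4.
Willingness to pay at Q' = 60.4: 88.4 − 0.7·60.4 = 46.12.
ΔQ = 104.7586 − 60.4 = 44.3586; wedge = 46.12 − 13.96 = 32.16.
Welfare loss = ½ × 44.3586 × 32.16 = $713.29 thousand.

$713.29 thousand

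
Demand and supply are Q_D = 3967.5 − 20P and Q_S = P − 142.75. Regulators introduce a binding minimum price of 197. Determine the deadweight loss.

340.74

In inverse form: demand P = 198.375 − 0.05Q, supply P = 142.75 + Q.
Competitive equilibrium: 198.375 − 0.05Q = 142.75 + Q → Q* = 52.9762, P* = 195.7262.
At the floor P = 197, quantity demanded = (198.375 − 197)/0.05 = 27.5.
Sellers' marginal cost at Q' = 27.5: 142.75 + 1·27.5 = 170.25.
ΔQ = 52.9762 − 27.5 = 25.4762; wedge = 197 − 170.25 = 26.75.
The triangle = ½ × 25.4762 × 26.75 = 340.74.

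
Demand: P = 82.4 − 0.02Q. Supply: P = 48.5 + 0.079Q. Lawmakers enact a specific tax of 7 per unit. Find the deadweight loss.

247.47

Competitive equilibrium: 82.4 − 0.02Q = 48.5 + 0.079Q → Q* = 342.4242, P* = 75.5515.
With the tax, the buyer price exceeds the seller price by 7: (82.4 − 0.02Q) − (48.5 + 0.079Q) = 7 → Q' = 271.7172.
ΔQ = 342.4242 − 271.7172 = 70.707; the wedge equals the tax, 7.
DWL = ½ × 70.707 × 7 = 247.47.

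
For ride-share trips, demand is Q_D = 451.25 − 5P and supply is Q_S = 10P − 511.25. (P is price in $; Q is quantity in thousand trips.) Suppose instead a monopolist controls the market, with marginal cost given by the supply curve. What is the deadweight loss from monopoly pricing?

In inverse form: demand P = 90.25 − 0.2Q, supply P = 51.125 + 0.1Q.
Competitive equilibrium: 90.25 − 0.2Q = 51.125 + 0.1Q → Q* = 130.4167, P* = 64.1667.
Marginal revenue: MR = 90.25 − 0.4Q. Set MR = MC: 90.25 − 0.4Q = 51.125 + 0.1Q → Q_m = 78.25.
Price P_m = 90.25 − 0.2·78.25 = 74.6; MC(Q_m) = 51.125 + 0.1·78.25 = 58.95.
Competitive Q* = 130.4167, so ΔQ = 52.1667; wedge = 74.6 − 58.95 = 15.65.
Deadweight loss = ½ × 52.1667 × 15.65 = $408.20 thousand.

$408.20 thousand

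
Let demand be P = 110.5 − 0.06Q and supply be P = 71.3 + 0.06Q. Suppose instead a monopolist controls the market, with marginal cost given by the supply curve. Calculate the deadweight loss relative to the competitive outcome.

Competitive equilibrium: 110.5 − 0.06Q = 71.3 + 0.06Q → Q* = 326.66667, P* = 90.9.
Marginal revenue: MR = 110.5 − 0.12Q. Set MR = MC: 110.5 − 0.12Q = 71.3 + 0.06Q → Q_m = 217.77778.
Price P_m = 110.5 − 0.06·217.77778 = 97.43333; MC(Q_m) = 71.3 + 0.06·217.77778 = 84.36667.
Competitive Q* = 326.66667, so ΔQ = 108.88889; wedge = 97.43333 − 84.36667 = 13.06666.
The triangle = ½ × 108.88889 × 13.06666 = 711.41.

711.41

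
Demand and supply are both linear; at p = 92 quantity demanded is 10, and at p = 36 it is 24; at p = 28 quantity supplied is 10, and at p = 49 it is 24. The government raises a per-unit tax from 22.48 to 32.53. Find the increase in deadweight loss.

50.26

Demand slope = (36 − 92)/(24 − 10) = −4, so p = 132 − 4q.
Supply slope = (49 − 28)/(24 − 10) = 1.5, so p = 13 + 1.5q.
Competitive equilibrium: 132 − 4q = 13 + 1.5q → q* = 21.6364, p* = 45.4545.
For a per-unit tax t: Δq = t/5.5, so DWL = ½·t·(t/5.5) = t²/11.
At t = 22.48: DWL = 45.941. At t = 32.53: DWL = 96.2.
Increase = 96.2 − 45.941 = 50.26.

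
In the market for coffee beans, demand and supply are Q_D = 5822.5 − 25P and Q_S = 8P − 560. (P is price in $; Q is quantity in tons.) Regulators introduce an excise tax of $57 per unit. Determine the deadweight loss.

$9845.45

In inverse form: demand P = 232.9 − 0.04Q, supply P = 70 + 0.125Q.
Competitive equilibrium: 232.9 − 0.04Q = 70 + 0.125Q → Q* = 987.2727, P* = 193.4091.
With the tax, the buyer price exceeds the seller price by 57: (232.9 − 0.04Q) − (70 + 0.125Q) = 57 → Q' = 641.8182.
ΔQ = 987.2727 − 641.8182 = 345.4545; the wedge equals the tax, 57.
DWL = ½ × 345.4545 × 57 = $9845.45.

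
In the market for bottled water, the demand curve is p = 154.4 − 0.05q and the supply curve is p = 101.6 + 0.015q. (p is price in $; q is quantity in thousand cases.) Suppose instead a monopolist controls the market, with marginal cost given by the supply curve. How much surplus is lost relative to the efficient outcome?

$4053.86 thousand

Competitive equilibrium: 154.4 − 0.05q = 101.6 + 0.015q → q* = 812.3077, p* = 113.7846.
Marginal revenue: MR = 154.4 − 0.1q. Set MR = MC: 154.4 − 0.1q = 101.6 + 0.015q → q_m = 459.1304.
Price p_m = 154.4 − 0.05·459.1304 = 131.4435; MC(q_m) = 101.6 + 0.015·459.1304 = 108.487.
Competitive q* = 812.3077, so Δq = 353.1773; wedge = 131.4435 − 108.487 = 22.9565.
Deadweight loss = ½ × 353.1773 × 22.9565 = $4053.86 thousand.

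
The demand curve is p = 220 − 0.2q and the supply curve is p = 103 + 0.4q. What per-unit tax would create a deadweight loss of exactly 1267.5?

Competitive equilibrium: 220 − 0.2q = 103 + 0.4q → q* = 195, p* = 181.
A tax t gives Δq = t/0.6 and wedge t, so DWL = t²/1.2.
t²/1.2 = 1267.5 → t² = 1521 → t = 39.

39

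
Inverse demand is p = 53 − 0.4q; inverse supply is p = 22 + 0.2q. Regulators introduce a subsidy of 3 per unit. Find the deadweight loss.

7.50

Competitive equilibrium: 53 − 0.4q = 22 + 0.2q → q* = 51.6667, p* = 32.3333.
The subsidy lowers effective supply by 3: p = 19 + 0.2q.
New quantity: 53 − 0.4q = 19 + 0.2q → q' = 56.6667.
Overproduction Δq = 56.6667 − 51.6667 = 5; wedge = subsidy = 3.
Welfare loss = ½ × 5 × 3 = 7.50.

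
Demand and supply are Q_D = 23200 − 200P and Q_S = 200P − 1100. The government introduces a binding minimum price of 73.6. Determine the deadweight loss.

33024.50

In inverse form: demand P = 116 − 0.005Q, supply P = 5.5 + 0.005Q.
Competitive equilibrium: 116 − 0.005Q = 5.5 + 0.005Q → Q* = 11050, P* = 60.75.
At the floor P = 73.6, quantity demanded = (116 − 73.6)/0.005 = 8480.
Sellers' marginal cost at Q' = 8480: 5.5 + 0.005·8480 = 47.9.
ΔQ = 11050 − 8480 = 2570; wedge = 73.6 − 47.9 = 25.7.
Deadweight loss = ½ × 2570 × 25.7 = 33024.50.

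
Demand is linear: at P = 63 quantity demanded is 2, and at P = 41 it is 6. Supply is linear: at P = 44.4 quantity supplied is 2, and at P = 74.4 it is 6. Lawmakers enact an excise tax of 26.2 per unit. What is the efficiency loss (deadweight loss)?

26.40

Demand slope = (41 − 63)/(6 − 2) = −5.5, so P = 74 − 5.5Q.
Supply slope = (74.4 − 44.4)/(6 − 2) = 7.5, so P = 29.4 + 7.5Q.
Competitive equilibrium: 74 − 5.5Q = 29.4 + 7.5Q → Q* = 3.4308, P* = 55.1308.
With the tax, the buyer price exceeds the seller price by 26.2: (74 − 5.5Q) − (29.4 + 7.5Q) = 26.2 → Q' = 1.4154.
ΔQ = 3.4308 − 1.4154 = 2.0154; the wedge equals the tax, 26.2.
DWL = ½ × 2.0154 × 26.2 = 26.40.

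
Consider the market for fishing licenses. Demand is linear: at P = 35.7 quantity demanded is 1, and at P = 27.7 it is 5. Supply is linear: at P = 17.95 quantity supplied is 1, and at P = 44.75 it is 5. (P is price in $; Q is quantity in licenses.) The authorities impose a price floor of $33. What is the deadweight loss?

$2.07

Demand slope = (27.7 − 35.7)/(5 − 1) = −2, so P = 37.7 − 2Q.
Supply slope = (44.75 − 17.95)/(5 − 1) = 6.7, so P = 11.25 + 6.7Q.
Competitive equilibrium: 37.7 − 2Q = 11.25 + 6.7Q → Q* = 3.0402, P* = 31.6195.
At the floor P = 33, quantity demanded = (37.7 − 33)/2 = 2.35.
Sellers' marginal cost at Q' = 2.35: 11.25 + 6.7·2.35 = 26.995.
ΔQ = 3.0402 − 2.35 = 0.6902; wedge = 33 − 26.995 = 6.005.
Deadweight loss = ½ × 0.6902 × 6.005 = $2.07.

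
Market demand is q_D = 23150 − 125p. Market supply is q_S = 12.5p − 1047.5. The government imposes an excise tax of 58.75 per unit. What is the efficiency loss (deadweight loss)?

In inverse form: demand p = 185.2 − 0.008q, supply p = 83.8 + 0.08q.
Competitive equilibrium: 185.2 − 0.008q = 83.8 + 0.08q → q* = 1152.2727, p* = 175.9818.
With the tax, the buyer price exceeds the seller price by 58.75: (185.2 − 0.008q) − (83.8 + 0.08q) = 58.75 → q' = 484.6591.
Δq = 1152.2727 − 484.6591 = 667.6136; the wedge equals the tax, 58.75.
Welfare loss = ½ × 667.6136 × 58.75 = 19611.15.

19611.15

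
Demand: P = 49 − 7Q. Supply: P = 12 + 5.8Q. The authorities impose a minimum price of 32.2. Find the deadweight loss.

Competitive equilibrium: 49 − 7Q = 12 + 5.8Q → Q* = 2.8906, P* = 28.7656.
At the floor P = 32.2, quantity demanded = (49 − 32.2)/7 = 2.4.
Sellers' marginal cost at Q' = 2.4: 12 + 5.8·2.4 = 25.92.
ΔQ = 2.8906 − 2.4 = 0.4906; wedge = 32.2 − 25.92 = 6.28.
Welfare loss = ½ × 0.4906 × 6.28 = 1.54.

1.54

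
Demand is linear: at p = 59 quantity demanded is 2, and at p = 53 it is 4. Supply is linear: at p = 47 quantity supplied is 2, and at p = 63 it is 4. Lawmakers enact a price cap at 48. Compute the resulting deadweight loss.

5.13

Demand slope = (53 − 59)/(4 − 2) = −3, so p = 65 − 3q.
Supply slope = (63 − 47)/(4 − 2) = 8, so p = 31 + 8q.
Competitive equilibrium: 65 − 3q = 31 + 8q → q* = 3.0909, p* = 55.7273.
At the ceiling p = 48, quantity supplied = (48 − 31)/8 = 2.125.
Willingness to pay at q' = 2.125: 65 − 3·2.125 = 58.625.
Δq = 3.0909 − 2.125 = 0.9659; wedge = 58.625 − 48 = 10.625.
Deadweight loss = ½ × 0.9659 × 10.625 = 5.13.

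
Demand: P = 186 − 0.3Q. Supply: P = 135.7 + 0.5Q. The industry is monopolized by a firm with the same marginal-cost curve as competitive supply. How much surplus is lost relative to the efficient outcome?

117.62

Competitive equilibrium: 186 − 0.3Q = 135.7 + 0.5Q → Q* = 62.875, P* = 167.1375.
Marginal revenue: MR = 186 − 0.6Q. Set MR = MC: 186 − 0.6Q = 135.7 + 0.5Q → Q_m = 45.7273.
Price P_m = 186 − 0.3·45.7273 = 172.2818; MC(Q_m) = 135.7 + 0.5·45.7273 = 158.5637.
Competitive Q* = 62.875, so ΔQ = 17.1477; wedge = 172.2818 − 158.5637 = 13.7181.
Deadweight loss = ½ × 17.1477 × 13.7181 = 117.62.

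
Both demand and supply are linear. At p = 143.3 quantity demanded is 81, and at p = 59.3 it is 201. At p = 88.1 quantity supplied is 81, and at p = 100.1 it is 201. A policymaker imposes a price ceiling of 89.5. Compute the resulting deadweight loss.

Demand slope = (59.3 − 143.3)/(201 − 81) = −0.7, so p = 200 − 0.7q.
Supply slope = (100.1 − 88.1)/(201 − 81) = 0.1, so p = 80 + 0.1q.
Competitive equilibrium: 200 − 0.7q = 80 + 0.1q → q* = 150, p* = 95.
At the ceiling p = 89.5, quantity supplied = (89.5 − 80)/0.1 = 95.
Willingness to pay at q' = 95: 200 − 0.7·95 = 133.5.
Δq = 150 − 95 = 55; wedge = 133.5 − 89.5 = 44.
DWL = ½ × 55 × 44 = 1210.

1210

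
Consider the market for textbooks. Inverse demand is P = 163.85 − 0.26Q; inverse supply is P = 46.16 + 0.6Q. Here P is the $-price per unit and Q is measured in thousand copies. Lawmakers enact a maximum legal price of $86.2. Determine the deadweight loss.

Competitive equilibrium: 163.85 − 0.26Q = 46.16 + 0.6Q → Q* = 136.8488, P* = 128.2693.
At the ceiling P = 86.2, quantity supplied = (86.2 − 46.16)/0.6 = 66.7333.
Willingness to pay at Q' = 66.7333: 163.85 − 0.26·66.7333 = 146.4993.
ΔQ = 136.8488 − 66.7333 = 70.1155; wedge = 146.4993 − 86.2 = 60.2993.
Welfare loss = ½ × 70.1155 × 60.2993 = $2113.96 thousand.

$2113.96 thousand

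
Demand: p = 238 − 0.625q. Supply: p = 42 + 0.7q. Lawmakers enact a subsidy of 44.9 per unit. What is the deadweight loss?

Competitive equilibrium: 238 − 0.625q = 42 + 0.7q → q* = 147.9245, p* = 145.5472.
The subsidy lowers effective supply by 44.9: p = 0.7q − 2.9.
New quantity: 238 − 0.625q = 0.7q − 2.9 → q' = 181.8113.
Overproduction Δq = 181.8113 − 147.9245 = 33.8868; wedge = subsidy = 44.9.
Deadweight loss = ½ × 33.8868 × 44.9 = 760.76.

760.76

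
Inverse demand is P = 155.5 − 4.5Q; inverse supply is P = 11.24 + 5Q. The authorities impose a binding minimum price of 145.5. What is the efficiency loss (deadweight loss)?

Competitive equilibrium: 155.5 − 4.5Q = 11.24 + 5Q → Q* = 15.18526, P* = 87.16632.
At the floor P = 145.5, quantity demanded = (155.5 − 145.5)/4.5 = 2.22222.
Sellers' marginal cost at Q' = 2.22222: 11.24 + 5·2.22222 = 22.3511.
ΔQ = 15.18526 − 2.22222 = 12.96304; wedge = 145.5 − 22.3511 = 123.1489.
DWL = ½ × 12.96304 × 123.1489 = 798.19.

798.19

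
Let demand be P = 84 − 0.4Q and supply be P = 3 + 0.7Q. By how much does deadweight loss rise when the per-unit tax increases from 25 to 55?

Competitive equilibrium: 84 − 0.4Q = 3 + 0.7Q → Q* = 73.6364, P* = 54.5455.
For a per-unit tax t: ΔQ = t/1.1, so DWL = ½·t·(t/1.1) = t²/2.2.
At t = 25: DWL = 284.091. At t = 55: DWL = 1375.
Increase = 1375 − 284.091 = 1090.91.

1090.91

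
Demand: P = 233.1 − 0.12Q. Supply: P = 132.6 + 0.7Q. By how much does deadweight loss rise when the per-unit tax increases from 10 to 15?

Competitive equilibrium: 233.1 − 0.12Q = 132.6 + 0.7Q → Q* = 122.561, P* = 218.3927.
For a per-unit tax t: ΔQ = t/0.82, so DWL = ½·t·(t/0.82) = t²/1.64.
At t = 10: DWL = 60.976. At t = 15: DWL = 137.195.
Increase = 137.195 − 60.976 = 76.22.

76.22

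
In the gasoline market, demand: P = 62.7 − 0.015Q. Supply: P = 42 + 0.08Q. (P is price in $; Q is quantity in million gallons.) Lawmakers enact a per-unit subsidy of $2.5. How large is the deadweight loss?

$32.89 million

Competitive equilibrium: 62.7 − 0.015Q = 42 + 0.08Q → Q* = 217.8947, P* = 59.4316.
The subsidy lowers effective supply by 2.5: P = 39.5 + 0.08Q.
New quantity: 62.7 − 0.015Q = 39.5 + 0.08Q → Q' = 244.2105.
Overproduction ΔQ = 244.2105 − 217.8947 = 26.3158; wedge = subsidy = 2.5.
The triangle = ½ × 26.3158 × 2.5 = $32.89 million.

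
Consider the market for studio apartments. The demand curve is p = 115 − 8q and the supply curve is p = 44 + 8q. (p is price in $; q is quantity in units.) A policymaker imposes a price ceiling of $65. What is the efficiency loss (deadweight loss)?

$26.28

Competitive equilibrium: 115 − 8q = 44 + 8q → q* = 4.4375, p* = 79.5.
At the ceiling p = 65, quantity supplied = (65 − 44)/8 = 2.625.
Willingness to pay at q' = 2.625: 115 − 8·2.625 = 94.
Δq = 4.4375 − 2.625 = 1.8125; wedge = 94 − 65 = 29.
Deadweight loss = ½ × 1.8125 × 29 = $26.28.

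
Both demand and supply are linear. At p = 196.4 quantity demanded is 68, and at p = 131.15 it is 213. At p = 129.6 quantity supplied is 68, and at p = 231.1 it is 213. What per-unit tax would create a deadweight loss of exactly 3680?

Demand slope = (131.15 − 196.4)/(213 − 68) = −0.45, so p = 227 − 0.45q.
Supply slope = (231.1 − 129.6)/(213 − 68) = 0.7, so p = 82 + 0.7q.
Competitive equilibrium: 227 − 0.45q = 82 + 0.7q → q* = 126.087, p* = 170.2609.
A tax t gives Δq = t/1.15 and wedge t, so DWL = t²/2.3.
t²/2.3 = 3680 → t² = 8464 → t = 92.

92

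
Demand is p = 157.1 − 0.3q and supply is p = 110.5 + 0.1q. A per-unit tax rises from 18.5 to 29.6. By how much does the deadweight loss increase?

667.39

Competitive equilibrium: 157.1 − 0.3q = 110.5 + 0.1q → q* = 116.5, p* = 122.15.
For a per-unit tax t: Δq = t/0.4, so DWL = ½·t·(t/0.4) = t²/0.8.
At t = 18.5: DWL = 427.813. At t = 29.6: DWL = 1095.2.
Increase = 1095.2 − 427.813 = 667.39.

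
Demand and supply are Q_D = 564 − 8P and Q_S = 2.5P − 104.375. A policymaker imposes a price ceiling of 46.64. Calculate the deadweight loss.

474.96

In inverse form: demand P = 70.5 − 0.125Q, supply P = 41.75 + 0.4Q.
Competitive equilibrium: 70.5 − 0.125Q = 41.75 + 0.4Q → Q* = 54.7619, P* = 63.6548.
At the ceiling P = 46.64, quantity supplied = (46.64 − 41.75)/0.4 = 12.225.
Willingness to pay at Q' = 12.225: 70.5 − 0.125·12.225 = 68.9719.
ΔQ = 54.7619 − 12.225 = 42.5369; wedge = 68.9719 − 46.64 = 22.3319.
Deadweight loss = ½ × 42.5369 × 22.3319 = 474.96.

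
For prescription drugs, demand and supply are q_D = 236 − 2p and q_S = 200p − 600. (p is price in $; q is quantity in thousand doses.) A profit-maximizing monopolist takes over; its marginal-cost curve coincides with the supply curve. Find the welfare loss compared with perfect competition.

In inverse form: demand p = 118 − 0.5q, supply p = 3 + 0.005q.
Competitive equilibrium: 118 − 0.5q = 3 + 0.005q → q* = 227.72277, p* = 4.13861.
Marginal revenue: MR = 118 − q. Set MR = MC: 118 − q = 3 + 0.005q → q_m = 114.42786.
Price p_m = 118 − 0.5·114.42786 = 60.78607; MC(q_m) = 3 + 0.005·114.42786 = 3.57214.
Competitive q* = 227.72277, so Δq = 113.29491; wedge = 60.78607 − 3.57214 = 57.21393.
Deadweight loss = ½ × 113.29491 × 57.21393 = $3241.02 thousand.

$3241.02 thousand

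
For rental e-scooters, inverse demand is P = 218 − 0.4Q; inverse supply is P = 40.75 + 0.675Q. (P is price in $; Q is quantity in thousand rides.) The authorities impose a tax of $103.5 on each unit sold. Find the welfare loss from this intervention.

$4982.44 thousand

Competitive equilibrium: 218 − 0.4Q = 40.75 + 0.675Q → Q* = 164.8837, P* = 152.0465.
With the tax, the buyer price exceeds the seller price by 103.5: (218 − 0.4Q) − (40.75 + 0.675Q) = 103.5 → Q' = 68.6047.
ΔQ = 164.8837 − 68.6047 = 96.279; the wedge equals the tax, 103.5.
DWL = ½ × 96.279 × 103.5 = $4982.44 thousand.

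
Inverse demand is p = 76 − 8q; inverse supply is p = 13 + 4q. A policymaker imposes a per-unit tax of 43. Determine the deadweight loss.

Competitive equilibrium: 76 − 8q = 13 + 4q → q* = 5.25, p* = 34.
With the tax, the buyer price exceeds the seller price by 43: (76 − 8q) − (13 + 4q) = 43 → q' = 1.6667.
Δq = 5.25 − 1.6667 = 3.5833; the wedge equals the tax, 43.
Deadweight loss = ½ × 3.5833 × 43 = 77.04.

77.04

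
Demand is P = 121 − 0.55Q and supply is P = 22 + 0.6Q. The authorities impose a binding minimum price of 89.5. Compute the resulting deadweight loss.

477.40

Competitive equilibrium: 121 − 0.55Q = 22 + 0.6Q → Q* = 86.087, P* = 73.6522.
At the floor P = 89.5, quantity demanded = (121 − 89.5)/0.55 = 57.2727.
Sellers' marginal cost at Q' = 57.2727: 22 + 0.6·57.2727 = 56.3636.
ΔQ = 86.087 − 57.2727 = 28.8143; wedge = 89.5 − 56.3636 = 33.1364.
Welfare loss = ½ × 28.8143 × 33.1364 = 477.40.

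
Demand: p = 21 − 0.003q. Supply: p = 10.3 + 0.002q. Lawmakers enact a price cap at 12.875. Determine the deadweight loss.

1816.89

Competitive equilibrium: 21 − 0.003q = 10.3 + 0.002q → q* = 2140, p* = 14.58.
At the ceiling p = 12.875, quantity supplied = (12.875 − 10.3)/0.002 = 1287.5.
Willingness to pay at q' = 1287.5: 21 − 0.003·1287.5 = 17.1375.
Δq = 2140 − 1287.5 = 852.5; wedge = 17.1375 − 12.875 = 4.2625.
Welfare loss = ½ × 852.5 × 4.2625 = 1816.89.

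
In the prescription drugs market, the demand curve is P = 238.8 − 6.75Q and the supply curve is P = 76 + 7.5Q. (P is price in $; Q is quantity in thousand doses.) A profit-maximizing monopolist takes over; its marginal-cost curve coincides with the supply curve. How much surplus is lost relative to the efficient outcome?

$96.08 thousand

Competitive equilibrium: 238.8 − 6.75Q = 76 + 7.5Q → Q* = 11.4246, P* = 161.6842.
Marginal revenue: MR = 238.8 − 13.5Q. Set MR = MC: 238.8 − 13.5Q = 76 + 7.5Q → Q_m = 7.7524.
Price P_m = 238.8 − 6.75·7.7524 = 186.4713; MC(Q_m) = 76 + 7.5·7.7524 = 134.143.
Competitive Q* = 11.4246, so ΔQ = 3.6722; wedge = 186.4713 − 134.143 = 52.3283.
Deadweight loss = ½ × 3.6722 × 52.3283 = $96.08 thousand.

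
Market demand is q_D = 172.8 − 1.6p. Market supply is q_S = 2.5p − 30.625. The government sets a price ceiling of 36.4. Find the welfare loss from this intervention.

In inverse form: demand p = 108 − 0.625q, supply p = 12.25 + 0.4q.
Competitive equilibrium: 108 − 0.625q = 12.25 + 0.4q → q* = 93.4146, p* = 49.6159.
At the ceiling p = 36.4, quantity supplied = (36.4 − 12.25)/0.4 = 60.375.
Willingness to pay at q' = 60.375: 108 − 0.625·60.375 = 70.2656.
Δq = 93.4146 − 60.375 = 33.0396; wedge = 70.2656 − 36.4 = 33.8656.
DWL = ½ × 33.0396 × 33.8656 = 559.45.

559.45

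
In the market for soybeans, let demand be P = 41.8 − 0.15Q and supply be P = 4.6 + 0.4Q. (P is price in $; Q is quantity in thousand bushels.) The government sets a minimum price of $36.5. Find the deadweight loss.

$286.96 thousand

Competitive equilibrium: 41.8 − 0.15Q = 4.6 + 0.4Q → Q* = 67.6364, P* = 31.6545.
At the floor P = 36.5, quantity demanded = (41.8 − 36.5)/0.15 = 35.3333.
Sellers' marginal cost at Q' = 35.3333: 4.6 + 0.4·35.3333 = 18.7333.
ΔQ = 67.6364 − 35.3333 = 32.3031; wedge = 36.5 − 18.7333 = 17.7667.
Welfare loss = ½ × 32.3031 × 17.7667 = $286.96 thousand.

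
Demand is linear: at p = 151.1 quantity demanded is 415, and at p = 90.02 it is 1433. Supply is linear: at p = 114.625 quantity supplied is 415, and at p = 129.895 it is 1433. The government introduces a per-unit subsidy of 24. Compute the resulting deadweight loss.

3840

Demand slope = (90.02 − 151.1)/(1433 − 415) = −0.06, so p = 176 − 0.06q.
Supply slope = (129.895 − 114.625)/(1433 − 415) = 0.015, so p = 108.4 + 0.015q.
Competitive equilibrium: 176 − 0.06q = 108.4 + 0.015q → q* = 901.3333, p* = 121.92.
The subsidy lowers effective supply by 24: p = 84.4 + 0.015q.
New quantity: 176 − 0.06q = 84.4 + 0.015q → q' = 1221.3333.
Overproduction Δq = 1221.3333 − 901.3333 = 320; wedge = subsidy = 24.
DWL = ½ × 320 × 24 = 3840.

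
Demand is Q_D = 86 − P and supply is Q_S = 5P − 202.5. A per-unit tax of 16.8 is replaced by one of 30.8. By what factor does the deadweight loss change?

3.361

In inverse form: demand P = 86 − Q, supply P = 40.5 + 0.2Q.
Competitive equilibrium: 86 − Q = 40.5 + 0.2Q → Q* = 37.9167, P* = 48.0833.
For a per-unit tax t: ΔQ = t/1.2, so DWL = ½·t·(t/1.2) = t²/2.4.
At t = 16.8: DWL = 117.6. At t = 30.8: DWL = 395.267.
Ratio = (30.8/16.8)² = 3.361.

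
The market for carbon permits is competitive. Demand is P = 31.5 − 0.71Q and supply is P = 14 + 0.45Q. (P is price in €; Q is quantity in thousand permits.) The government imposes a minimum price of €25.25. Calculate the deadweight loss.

Competitive equilibrium: 31.5 − 0.71Q = 14 + 0.45Q → Q* = 15.0862, P* = 20.7888.
At the floor P = 25.25, quantity demanded = (31.5 − 25.25)/0.71 = 8.8028.
Sellers' marginal cost at Q' = 8.8028: 14 + 0.45·8.8028 = 17.9613.
ΔQ = 15.0862 − 8.8028 = 6.2834; wedge = 25.25 − 17.9613 = 7.2887.
Deadweight loss = ½ × 6.2834 × 7.2887 = €22.90 thousand.

€22.90 thousand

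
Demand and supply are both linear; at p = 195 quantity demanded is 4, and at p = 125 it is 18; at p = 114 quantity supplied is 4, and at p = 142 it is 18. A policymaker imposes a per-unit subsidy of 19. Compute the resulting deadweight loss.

25.79

Demand slope = (125 − 195)/(18 − 4) = −5, so p = 215 − 5q.
Supply slope = (142 − 114)/(18 − 4) = 2, so p = 106 + 2q.
Competitive equilibrium: 215 − 5q = 106 + 2q → q* = 15.5714, p* = 137.1429.
The subsidy lowers effective supply by 19: p = 87 + 2q.
New quantity: 215 − 5q = 87 + 2q → q' = 18.2857.
Overproduction Δq = 18.2857 − 15.5714 = 2.7143; wedge = subsidy = 19.
Welfare loss = ½ × 2.7143 × 19 = 25.79.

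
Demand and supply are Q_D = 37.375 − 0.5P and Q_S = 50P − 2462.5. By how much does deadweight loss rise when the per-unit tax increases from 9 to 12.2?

In inverse form: demand P = 74.75 − 2Q, supply P = 49.25 + 0.02Q.
Competitive equilibrium: 74.75 − 2Q = 49.25 + 0.02Q → Q* = 12.6238, P* = 49.5025.
For a per-unit tax t: ΔQ = t/2.02, so DWL = ½·t·(t/2.02) = t²/4.04.
At t = 9: DWL = 20.05. At t = 12.2: DWL = 36.842.
Increase = 36.842 − 20.05 = 16.79.

16.79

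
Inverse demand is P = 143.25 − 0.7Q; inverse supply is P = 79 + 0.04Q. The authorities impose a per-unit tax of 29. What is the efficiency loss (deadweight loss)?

Competitive equilibrium: 143.25 − 0.7Q = 79 + 0.04Q → Q* = 86.8243, P* = 82.473.
With the tax, the buyer price exceeds the seller price by 29: (143.25 − 0.7Q) − (79 + 0.04Q) = 29 → Q' = 47.6351.
ΔQ = 86.8243 − 47.6351 = 39.1892; the wedge equals the tax, 29.
Welfare loss = ½ × 39.1892 × 29 = 568.24.

568.24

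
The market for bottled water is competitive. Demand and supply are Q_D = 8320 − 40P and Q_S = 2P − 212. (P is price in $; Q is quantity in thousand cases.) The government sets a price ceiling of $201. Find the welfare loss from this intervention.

$4.82 thousand

In inverse form: demand P = 208 − 0.025Q, supply P = 106 + 0.5Q.
Competitive equilibrium: 208 − 0.025Q = 106 + 0.5Q → Q* = 194.2857, P* = 203.1429.
At the ceiling P = 201, quantity supplied = (201 − 106)/0.5 = 190.
Willingness to pay at Q' = 190: 208 − 0.025·190 = 203.25.
ΔQ = 194.2857 − 190 = 4.2857; wedge = 203.25 − 201 = 2.25.
Deadweight loss = ½ × 4.2857 × 2.25 = $4.82 thousand.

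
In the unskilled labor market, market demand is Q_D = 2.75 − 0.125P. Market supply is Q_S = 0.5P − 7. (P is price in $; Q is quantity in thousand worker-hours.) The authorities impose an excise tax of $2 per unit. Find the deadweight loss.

In inverse form: demand P = 22 − 8Q, supply P = 14 + 2Q.
Competitive equilibrium: 22 − 8Q = 14 + 2Q → Q* = 0.8, P* = 15.6.
With the tax, the buyer price exceeds the seller price by 2: (22 − 8Q) − (14 + 2Q) = 2 → Q' = 0.6.
ΔQ = 0.8 − 0.6 = 0.2; the wedge equals the tax, 2.
The triangle = ½ × 0.2 × 2 = $0.20 thousand.

$0.20 thousand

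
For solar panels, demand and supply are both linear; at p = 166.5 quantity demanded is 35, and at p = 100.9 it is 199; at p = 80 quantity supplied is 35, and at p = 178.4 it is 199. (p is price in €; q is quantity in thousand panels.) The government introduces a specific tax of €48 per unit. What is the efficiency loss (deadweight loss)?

Demand slope = (100.9 − 166.5)/(199 − 35) = −0.4, so p = 180.5 − 0.4q.
Supply slope = (178.4 − 80)/(199 − 35) = 0.6, so p = 59 + 0.6q.
Competitive equilibrium: 180.5 − 0.4q = 59 + 0.6q → q* = 121.5, p* = 131.9.
With the tax, the buyer price exceeds the seller price by 48: (180.5 − 0.4q) − (59 + 0.6q) = 48 → q' = 73.5.
Δq = 121.5 − 73.5 = 48; the wedge equals the tax, 48.
The triangle = ½ × 48 × 48 = €1152 thousand.

€1152 thousand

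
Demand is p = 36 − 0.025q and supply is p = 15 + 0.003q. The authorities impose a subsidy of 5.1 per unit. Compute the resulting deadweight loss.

464.46

Competitive equilibrium: 36 − 0.025q = 15 + 0.003q → q* = 750, p* = 17.25.
The subsidy lowers effective supply by 5.1: p = 9.9 + 0.003q.
New quantity: 36 − 0.025q = 9.9 + 0.003q → q' = 932.1429.
Overproduction Δq = 932.1429 − 750 = 182.1429; wedge = subsidy = 5.1.
Welfare loss = ½ × 182.1429 × 5.1 = 464.46.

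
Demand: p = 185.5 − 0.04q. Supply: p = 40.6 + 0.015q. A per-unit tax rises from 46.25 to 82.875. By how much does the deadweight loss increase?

42992.76

Competitive equilibrium: 185.5 − 0.04q = 40.6 + 0.015q → q* = 2634.5455, p* = 80.1182.
For a per-unit tax t: Δq = t/0.055, so DWL = ½·t·(t/0.055) = t²/0.11.
At t = 46.25: DWL = 19446.023. At t = 82.875: DWL = 62438.778.
Increase = 62438.778 − 19446.023 = 42992.76.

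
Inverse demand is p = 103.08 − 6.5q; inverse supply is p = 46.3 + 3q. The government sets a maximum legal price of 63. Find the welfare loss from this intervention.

Competitive equilibrium: 103.08 − 6.5q = 46.3 + 3q → q* = 5.9768, p* = 64.2305.
At the ceiling p = 63, quantity supplied = (63 − 46.3)/3 = 5.5667.
Willingness to pay at q' = 5.5667: 103.08 − 6.5·5.5667 = 66.8965.
Δq = 5.9768 − 5.5667 = 0.4101; wedge = 66.8965 − 63 = 3.8965.
Deadweight loss = ½ × 0.4101 × 3.8965 = 0.80.

0.80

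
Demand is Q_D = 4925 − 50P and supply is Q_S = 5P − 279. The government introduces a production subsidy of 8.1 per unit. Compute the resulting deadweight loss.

In inverse form: demand P = 98.5 − 0.02Q, supply P = 55.8 + 0.2Q.
Competitive equilibrium: 98.5 − 0.02Q = 55.8 + 0.2Q → Q* = 194.0909, P* = 94.6182.
The subsidy lowers effective supply by 8.1: P = 47.7 + 0.2Q.
New quantity: 98.5 − 0.02Q = 47.7 + 0.2Q → Q' = 230.9091.
Overproduction ΔQ = 230.9091 − 194.0909 = 36.8182; wedge = subsidy = 8.1.
Deadweight loss = ½ × 36.8182 × 8.1 = 149.11.

149.11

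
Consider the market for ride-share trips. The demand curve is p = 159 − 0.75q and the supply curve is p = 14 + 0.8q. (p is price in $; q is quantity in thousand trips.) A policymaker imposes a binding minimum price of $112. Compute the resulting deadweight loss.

$739.10 thousand

Competitive equilibrium: 159 − 0.75q = 14 + 0.8q → q* = 93.5484, p* = 88.8387.
At the floor p = 112, quantity demanded = (159 − 112)/0.75 = 62.6667.
Sellers' marginal cost at q' = 62.6667: 14 + 0.8·62.6667 = 64.1334.
Δq = 93.5484 − 62.6667 = 30.8817; wedge = 112 − 64.1334 = 47.8666.
DWL = ½ × 30.8817 × 47.8666 = $739.10 thousand.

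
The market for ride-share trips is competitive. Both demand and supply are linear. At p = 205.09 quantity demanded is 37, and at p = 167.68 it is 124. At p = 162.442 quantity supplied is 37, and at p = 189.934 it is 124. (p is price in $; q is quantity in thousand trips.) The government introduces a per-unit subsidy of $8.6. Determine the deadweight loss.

$49.57 thousand

Demand slope = (167.68 − 205.09)/(124 − 37) = −0.43, so p = 221 − 0.43q.
Supply slope = (189.934 − 162.442)/(124 − 37) = 0.316, so p = 150.75 + 0.316q.
Competitive equilibrium: 221 − 0.43q = 150.75 + 0.316q → q* = 94.1689, p* = 180.5074.
The subsidy lowers effective supply by 8.6: p = 142.15 + 0.316q.
New quantity: 221 − 0.43q = 142.15 + 0.316q → q' = 105.6971.
Overproduction Δq = 105.6971 − 94.1689 = 11.5282; wedge = subsidy = 8.6.
Deadweight loss = ½ × 11.5282 × 8.6 = $49.57 thousand.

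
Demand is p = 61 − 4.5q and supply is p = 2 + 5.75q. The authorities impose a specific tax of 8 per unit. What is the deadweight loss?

3.12

Competitive equilibrium: 61 − 4.5q = 2 + 5.75q → q* = 5.7561, p* = 35.0976.
With the tax, the buyer price exceeds the seller price by 8: (61 − 4.5q) − (2 + 5.75q) = 8 → q' = 4.9756.
Δq = 5.7561 − 4.9756 = 0.7805; the wedge equals the tax, 8.
DWL = ½ × 0.7805 × 8 = 3.12.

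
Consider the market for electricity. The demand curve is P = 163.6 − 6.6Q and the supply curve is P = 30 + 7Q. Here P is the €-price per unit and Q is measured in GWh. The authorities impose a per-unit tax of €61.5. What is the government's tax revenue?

€326.04

Competitive equilibrium: 163.6 − 6.6Q = 30 + 7Q → Q* = 9.8235, P* = 98.7647.
With the tax, the buyer price exceeds the seller price by 61.5: (163.6 − 6.6Q) − (30 + 7Q) = 61.5 → Q' = 5.3015.
Tax revenue = 61.5 × 5.3015 = €326.04.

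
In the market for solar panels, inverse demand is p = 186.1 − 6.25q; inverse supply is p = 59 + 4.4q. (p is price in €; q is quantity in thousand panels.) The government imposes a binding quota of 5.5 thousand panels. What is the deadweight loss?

Competitive equilibrium: 186.1 − 6.25q = 59 + 4.4q → q* = 11.93427, p* = 111.5108.
At q = 5.5: demand price = 186.1 − 6.25·5.5 = 151.725; supply price = 59 + 4.4·5.5 = 83.2.
Δq = 11.93427 − 5.5 = 6.43427; wedge = 151.725 − 83.2 = 68.525.
DWL = ½ × 6.43427 × 68.525 = €220.45 thousand.

€220.45 thousand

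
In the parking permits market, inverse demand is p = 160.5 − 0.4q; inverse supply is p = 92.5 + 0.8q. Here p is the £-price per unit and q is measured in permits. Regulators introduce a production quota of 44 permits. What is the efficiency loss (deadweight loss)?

£96.27

Competitive equilibrium: 160.5 − 0.4q = 92.5 + 0.8q → q* = 56.6667, p* = 137.8333.
At q = 44: demand price = 160.5 − 0.4·44 = 142.9; supply price = 92.5 + 0.8·44 = 127.7.
Δq = 56.6667 − 44 = 12.6667; wedge = 142.9 − 127.7 = 15.2.
DWL = ½ × 12.6667 × 15.2 = £96.27.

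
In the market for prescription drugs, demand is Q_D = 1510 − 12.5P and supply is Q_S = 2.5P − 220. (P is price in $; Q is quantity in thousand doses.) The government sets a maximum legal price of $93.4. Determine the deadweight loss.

In inverse form: demand P = 120.8 − 0.08Q, supply P = 88 + 0.4Q.
Competitive equilibrium: 120.8 − 0.08Q = 88 + 0.4Q → Q* = 68.3333, P* = 115.3333.
At the ceiling P = 93.4, quantity supplied = (93.4 − 88)/0.4 = 13.5.
Willingness to pay at Q' = 13.5: 120.8 − 0.08·13.5 = 119.72.
ΔQ = 68.3333 − 13.5 = 54.8333; wedge = 119.72 − 93.4 = 26.32.
Deadweight loss = ½ × 54.8333 × 26.32 = $721.61 thousand.

$721.61 thousand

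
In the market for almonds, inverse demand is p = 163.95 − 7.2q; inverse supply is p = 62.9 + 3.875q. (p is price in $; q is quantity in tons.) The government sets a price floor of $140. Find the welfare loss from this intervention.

Competitive equilibrium: 163.95 − 7.2q = 62.9 + 3.875q → q* = 9.1242, p* = 98.2561.
At the floor p = 140, quantity demanded = (163.95 − 140)/7.2 = 3.3264.
Sellers' marginal cost at q' = 3.3264: 62.9 + 3.875·3.3264 = 75.7898.
Δq = 9.1242 − 3.3264 = 5.7978; wedge = 140 − 75.7898 = 64.2102.
DWL = ½ × 5.7978 × 64.2102 = $186.14.

$186.14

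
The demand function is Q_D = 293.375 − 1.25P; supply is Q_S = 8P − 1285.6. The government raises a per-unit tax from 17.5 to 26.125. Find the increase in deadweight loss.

203.39

In inverse form: demand P = 234.7 − 0.8Q, supply P = 160.7 + 0.125Q.
Competitive equilibrium: 234.7 − 0.8Q = 160.7 + 0.125Q → Q* = 80, P* = 170.7.
For a per-unit tax t: ΔQ = t/0.925, so DWL = ½·t·(t/0.925) = t²/1.85.
At t = 17.5: DWL = 165.541. At t = 26.125: DWL = 368.927.
Increase = 368.927 − 165.541 = 203.39.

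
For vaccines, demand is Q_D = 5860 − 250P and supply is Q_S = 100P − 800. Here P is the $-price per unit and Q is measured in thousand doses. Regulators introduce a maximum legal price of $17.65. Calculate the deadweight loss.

$133.03 thousand

In inverse form: demand P = 23.44 − 0.004Q, supply P = 8 + 0.01Q.
Competitive equilibrium: 23.44 − 0.004Q = 8 + 0.01Q → Q* = 1102.8571, P* = 19.0286.
At the ceiling P = 17.65, quantity supplied = (17.65 − 8)/0.01 = 965.
Willingness to pay at Q' = 965: 23.44 − 0.004·965 = 19.58.
ΔQ = 1102.8571 − 965 = 137.8571; wedge = 19.58 − 17.65 = 1.93.
Deadweight loss = ½ × 137.8571 × 1.93 = $133.03 thousand.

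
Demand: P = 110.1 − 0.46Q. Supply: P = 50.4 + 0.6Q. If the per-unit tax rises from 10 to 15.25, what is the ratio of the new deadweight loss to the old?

Competitive equilibrium: 110.1 − 0.46Q = 50.4 + 0.6Q → Q* = 56.3208, P* = 84.1925.
For a per-unit tax t: ΔQ = t/1.06, so DWL = ½·t·(t/1.06) = t²/2.12.
At t = 10: DWL = 47.170. At t = 15.25: DWL = 109.699.
Ratio = (15.25/10)² = 2.326.

2.326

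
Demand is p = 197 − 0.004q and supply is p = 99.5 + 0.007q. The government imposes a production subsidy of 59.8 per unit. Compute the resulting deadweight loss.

162547.27

Competitive equilibrium: 197 − 0.004q = 99.5 + 0.007q → q* = 8863.6364, p* = 161.5455.
The subsidy lowers effective supply by 59.8: p = 39.7 + 0.007q.
New quantity: 197 − 0.004q = 39.7 + 0.007q → q' = 14300.
Overproduction Δq = 14300 − 8863.6364 = 5436.3636; wedge = subsidy = 59.8.
The triangle = ½ × 5436.3636 × 59.8 = 162547.27.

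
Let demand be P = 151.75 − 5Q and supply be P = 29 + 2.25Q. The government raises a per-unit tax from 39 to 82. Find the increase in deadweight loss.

Competitive equilibrium: 151.75 − 5Q = 29 + 2.25Q → Q* = 16.931, P* = 67.0948.
For a per-unit tax t: ΔQ = t/7.25, so DWL = ½·t·(t/7.25) = t²/14.5.
At t = 39: DWL = 104.897. At t = 82: DWL = 463.724.
Increase = 463.724 − 104.897 = 358.83.

358.83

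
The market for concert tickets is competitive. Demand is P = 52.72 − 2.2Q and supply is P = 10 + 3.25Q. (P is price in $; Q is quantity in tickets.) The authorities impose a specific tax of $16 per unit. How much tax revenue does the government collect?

$78.44

Competitive equilibrium: 52.72 − 2.2Q = 10 + 3.25Q → Q* = 7.8385, P* = 35.4752.
With the tax, the buyer price exceeds the seller price by 16: (52.72 − 2.2Q) − (10 + 3.25Q) = 16 → Q' = 4.9028.
Tax revenue = 16 × 4.9028 = $78.44.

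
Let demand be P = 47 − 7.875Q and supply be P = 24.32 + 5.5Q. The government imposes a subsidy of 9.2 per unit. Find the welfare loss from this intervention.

3.16

Competitive equilibrium: 47 − 7.875Q = 24.32 + 5.5Q → Q* = 1.6957, P* = 33.6464.
The subsidy lowers effective supply by 9.2: P = 15.12 + 5.5Q.
New quantity: 47 − 7.875Q = 15.12 + 5.5Q → Q' = 2.3836.
Overproduction ΔQ = 2.3836 − 1.6957 = 0.6879; wedge = subsidy = 9.2.
The triangle = ½ × 0.6879 × 9.2 = 3.16.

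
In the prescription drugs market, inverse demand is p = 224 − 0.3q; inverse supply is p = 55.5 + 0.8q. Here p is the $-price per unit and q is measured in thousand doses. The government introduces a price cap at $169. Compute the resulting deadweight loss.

$70.31 thousand

Competitive equilibrium: 224 − 0.3q = 55.5 + 0.8q → q* = 153.1818, p* = 178.0455.
At the ceiling p = 169, quantity supplied = (169 − 55.5)/0.8 = 141.875.
Willingness to pay at q' = 141.875: 224 − 0.3·141.875 = 181.4375.
Δq = 153.1818 − 141.875 = 11.3068; wedge = 181.4375 − 169 = 12.4375.
Welfare loss = ½ × 11.3068 × 12.4375 = $70.31 thousand.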